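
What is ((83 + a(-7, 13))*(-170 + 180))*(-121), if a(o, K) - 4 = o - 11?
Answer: -83490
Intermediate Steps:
a(o, K) = -7 + o (a(o, K) = 4 + (o - 11) = 4 + (-11 + o) = -7 + o)
((83 + a(-7, 13))*(-170 + 180))*(-121) = ((83 + (-7 - 7))*(-170 + 180))*(-121) = ((83 - 14)*10)*(-121) = (69*10)*(-121) = 690*(-121) = -83490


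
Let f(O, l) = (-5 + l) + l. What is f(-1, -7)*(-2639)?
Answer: 50141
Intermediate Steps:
f(O, l) = -5 + 2*l
f(-1, -7)*(-2639) = (-5 + 2*(-7))*(-2639) = (-5 - 14)*(-2639) = -19*(-2639) = 50141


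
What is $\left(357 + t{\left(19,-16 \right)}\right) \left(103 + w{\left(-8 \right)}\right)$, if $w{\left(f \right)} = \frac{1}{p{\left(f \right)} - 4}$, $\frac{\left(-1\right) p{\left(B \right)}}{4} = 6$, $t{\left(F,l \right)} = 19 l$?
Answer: $\frac{152799}{28} \approx 5457.1$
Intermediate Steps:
$p{\left(B \right)} = -24$ ($p{\left(B \right)} = \left(-4\right) 6 = -24$)
$w{\left(f \right)} = - \frac{1}{28}$ ($w{\left(f \right)} = \frac{1}{-24 - 4} = \frac{1}{-28} = - \frac{1}{28}$)
$\left(357 + t{\left(19,-16 \right)}\right) \left(103 + w{\left(-8 \right)}\right) = \left(357 + 19 \left(-16\right)\right) \left(103 - \frac{1}{28}\right) = \left(357 - 304\right) \frac{2883}{28} = 53 \cdot \frac{2883}{28} = \frac{152799}{28}$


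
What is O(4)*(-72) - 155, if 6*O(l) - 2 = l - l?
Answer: -179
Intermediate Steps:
O(l) = ⅓ (O(l) = ⅓ + (l - l)/6 = ⅓ + (⅙)*0 = ⅓ + 0 = ⅓)
O(4)*(-72) - 155 = (⅓)*(-72) - 155 = -24 - 155 = -179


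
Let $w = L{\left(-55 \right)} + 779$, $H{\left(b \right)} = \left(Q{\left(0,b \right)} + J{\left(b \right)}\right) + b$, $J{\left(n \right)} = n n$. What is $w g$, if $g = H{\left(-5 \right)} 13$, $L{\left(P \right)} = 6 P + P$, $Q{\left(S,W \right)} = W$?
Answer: $76830$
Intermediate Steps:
$J{\left(n \right)} = n^{2}$
$H{\left(b \right)} = b^{2} + 2 b$ ($H{\left(b \right)} = \left(b + b^{2}\right) + b = b^{2} + 2 b$)
$L{\left(P \right)} = 7 P$
$g = 195$ ($g = - 5 \left(2 - 5\right) 13 = \left(-5\right) \left(-3\right) 13 = 15 \cdot 13 = 195$)
$w = 394$ ($w = 7 \left(-55\right) + 779 = -385 + 779 = 394$)
$w g = 394 \cdot 195 = 76830$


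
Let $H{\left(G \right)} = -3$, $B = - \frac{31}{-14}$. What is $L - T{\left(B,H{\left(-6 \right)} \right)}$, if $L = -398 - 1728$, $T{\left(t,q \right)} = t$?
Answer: $- \frac{29795}{14} \approx -2128.2$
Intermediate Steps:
$B = \frac{31}{14}$ ($B = \left(-31\right) \left(- \frac{1}{14}\right) = \frac{31}{14} \approx 2.2143$)
$L = -2126$ ($L = -398 - 1728 = -2126$)
$L - T{\left(B,H{\left(-6 \right)} \right)} = -2126 - \frac{31}{14} = - \frac{29795}{14}$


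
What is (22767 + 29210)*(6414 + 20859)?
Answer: 1417568721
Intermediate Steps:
(22767 + 29210)*(6414 + 20859) = 51977*27273 = 1417568721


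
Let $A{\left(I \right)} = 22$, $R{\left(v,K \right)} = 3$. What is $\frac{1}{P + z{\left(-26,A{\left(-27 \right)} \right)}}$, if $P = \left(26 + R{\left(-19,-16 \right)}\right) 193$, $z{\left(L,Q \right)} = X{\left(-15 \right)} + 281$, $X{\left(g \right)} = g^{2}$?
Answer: $\frac{1}{6103} \approx 0.00016385$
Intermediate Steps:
$z{\left(L,Q \right)} = 506$ ($z{\left(L,Q \right)} = \left(-15\right)^{2} + 281 = 225 + 281 = 506$)
$P = 5597$ ($P = \left(26 + 3\right) 193 = 29 \cdot 193 = 5597$)
$\frac{1}{P + z{\left(-26,A{\left(-27 \right)} \right)}} = \frac{1}{5597 + 506} = \frac{1}{6103}$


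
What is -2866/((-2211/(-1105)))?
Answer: -3166930/2211 ≈ -1432.4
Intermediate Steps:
-2866/((-2211/(-1105))) = -2866/((-2211*(-1/1105))) = -2866/2211/1105 = -2866*1105/2211 = -3166930/2211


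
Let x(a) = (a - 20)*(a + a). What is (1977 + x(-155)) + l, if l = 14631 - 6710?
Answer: 64148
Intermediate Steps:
l = 7921
x(a) = 2*a*(-20 + a) (x(a) = (-20 + a)*(2*a) = 2*a*(-20 + a))
(1977 + x(-155)) + l = (1977 + 2*(-155)*(-20 - 155)) + 7921 = (1977 + 2*(-155)*(-175)) + 7921 = (1977 + 54250) + 7921 = 56227 + 7921 = 64148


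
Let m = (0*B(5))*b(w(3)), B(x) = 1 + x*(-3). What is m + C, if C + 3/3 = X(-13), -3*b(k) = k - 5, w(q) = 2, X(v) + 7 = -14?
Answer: -22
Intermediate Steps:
X(v) = -21 (X(v) = -7 - 14 = -21)
b(k) = 5/3 - k/3 (b(k) = -(k - 5)/3 = -(-5 + k)/3 = 5/3 - k/3)
C = -22 (C = -1 - 21 = -22)
B(x) = 1 - 3*x
m = 0 (m = (0*(1 - 3*5))*(5/3 - ⅓*2) = (0*(1 - 15))*(5/3 - ⅔) = (0*(-14))*1 = 0*1 = 0)
m + C = 0 - 22 = -22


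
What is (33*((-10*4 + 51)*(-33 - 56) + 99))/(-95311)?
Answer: 29040/95311 ≈ 0.30469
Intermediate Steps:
(33*((-10*4 + 51)*(-33 - 56) + 99))/(-95311) = (33*((-40 + 51)*(-89) + 99))*(-1/95311) = (33*(11*(-89) + 99))*(-1/95311) = (33*(-979 + 99))*(-1/95311) = (33*(-880))*(-1/95311) = -29040*(-1/95311) = 29040/95311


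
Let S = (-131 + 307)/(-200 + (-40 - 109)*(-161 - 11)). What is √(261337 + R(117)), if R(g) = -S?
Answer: √10561006567605/6357 ≈ 511.21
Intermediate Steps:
S = 44/6357 (S = 176/(-200 - 149*(-172)) = 176/(-200 + 25628) = 176/25428 = 176*(1/25428) = 44/6357 ≈ 0.0069215)
R(g) = -44/6357 (R(g) = -1*44/6357 = -44/6357)
√(261337 + R(117)) = √(261337 - 44/6357) = √(1661319265/6357) = √10561006567605/6357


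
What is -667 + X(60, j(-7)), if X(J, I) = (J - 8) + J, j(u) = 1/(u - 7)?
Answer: -555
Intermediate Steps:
j(u) = 1/(-7 + u)
X(J, I) = -8 + 2*J (X(J, I) = (-8 + J) + J = -8 + 2*J)
-667 + X(60, j(-7)) = -667 + (-8 + 2*60) = -667 + (-8 + 120) = -667 + 112 = -555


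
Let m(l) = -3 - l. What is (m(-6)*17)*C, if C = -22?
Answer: -1122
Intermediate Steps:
(m(-6)*17)*C = ((-3 - 1*(-6))*17)*(-22) = ((-3 + 6)*17)*(-22) = (3*17)*(-22) = 51*(-22) = -1122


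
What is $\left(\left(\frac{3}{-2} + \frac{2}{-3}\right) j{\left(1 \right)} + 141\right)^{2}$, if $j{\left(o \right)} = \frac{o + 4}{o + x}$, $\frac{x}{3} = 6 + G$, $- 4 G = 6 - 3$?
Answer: $\frac{795860521}{40401} \approx 19699.0$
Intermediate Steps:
$G = - \frac{3}{4}$ ($G = - \frac{6 - 3}{4} = \left(- \frac{1}{4}\right) 3 = - \frac{3}{4} \approx -0.75$)
$x = \frac{63}{4}$ ($x = 3 \left(6 - \frac{3}{4}\right) = 3 \cdot \frac{21}{4} = \frac{63}{4} \approx 15.75$)
$j{\left(o \right)} = \frac{4 + o}{\frac{63}{4} + o}$ ($j{\left(o \right)} = \frac{o + 4}{o + \frac{63}{4}} = \frac{4 + o}{\frac{63}{4} + o}$)
$\left(\left(\frac{3}{-2} + \frac{2}{-3}\right) j{\left(1 \right)} + 141\right)^{2} = \left(\left(\frac{3}{-2} + \frac{2}{-3}\right) \frac{4 \left(4 + 1\right)}{63 + 4 \cdot 1} + 141\right)^{2} = \left(\left(3 \left(- \frac{1}{2}\right) + 2 \left(- \frac{1}{3}\right)\right) 4 \frac{1}{63 + 4} \cdot 5 + 141\right)^{2} = \left(\left(- \frac{3}{2} - \frac{2}{3}\right) 4 \cdot \frac{1}{67} \cdot 5 + 141\right)^{2} = \left(- \frac{13 \cdot 4 \cdot \frac{1}{67} \cdot 5}{6} + 141\right)^{2} = \left(\left(- \frac{13}{6}\right) \frac{20}{67} + 141\right)^{2} = \left(- \frac{130}{201} + 141\right)^{2} = \left(\frac{28211}{201}\right)^{2} = \frac{795860521}{40401}$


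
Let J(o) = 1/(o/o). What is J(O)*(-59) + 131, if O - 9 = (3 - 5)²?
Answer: 72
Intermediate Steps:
O = 13 (O = 9 + (3 - 5)² = 9 + (-2)² = 9 + 4 = 13)
J(o) = 1 (J(o) = 1/1 = 1)
J(O)*(-59) + 131 = 1*(-59) + 131 = -59 + 131 = 72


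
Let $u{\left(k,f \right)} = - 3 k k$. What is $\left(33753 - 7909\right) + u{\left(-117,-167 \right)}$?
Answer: $-15223$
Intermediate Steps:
$u{\left(k,f \right)} = - 3 k^{2}$
$\left(33753 - 7909\right) + u{\left(-117,-167 \right)} = \left(33753 - 7909\right) - 3 \left(-117\right)^{2} = 25844 - 41067 = -15223$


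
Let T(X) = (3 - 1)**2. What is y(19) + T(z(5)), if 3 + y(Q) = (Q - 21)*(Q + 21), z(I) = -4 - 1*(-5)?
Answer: -79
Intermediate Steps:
z(I) = 1 (z(I) = -4 + 5 = 1)
T(X) = 4 (T(X) = 2**2 = 4)
y(Q) = -3 + (-21 + Q)*(21 + Q) (y(Q) = -3 + (Q - 21)*(Q + 21) = -3 + (-21 + Q)*(21 + Q))
y(19) + T(z(5)) = (-444 + 19**2) + 4 = (-444 + 361) + 4 = -83 + 4 = -79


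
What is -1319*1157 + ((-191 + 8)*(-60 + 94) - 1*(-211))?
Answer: -1532094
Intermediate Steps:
-1319*1157 + ((-191 + 8)*(-60 + 94) - 1*(-211)) = -1526083 + (-183*34 + 211) = -1526083 + (-6222 + 211) = -1526083 - 6011 = -1532094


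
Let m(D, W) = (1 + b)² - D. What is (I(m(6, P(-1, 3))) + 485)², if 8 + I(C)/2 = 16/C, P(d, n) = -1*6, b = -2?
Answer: 5349969/25 ≈ 2.1400e+5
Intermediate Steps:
P(d, n) = -6
m(D, W) = 1 - D (m(D, W) = (1 - 2)² - D = (-1)² - D = 1 - D)
I(C) = -16 + 32/C (I(C) = -16 + 2*(16/C) = -16 + 32/C)
(I(m(6, P(-1, 3))) + 485)² = ((-16 + 32/(1 - 1*6)) + 485)² = ((-16 + 32/(1 - 6)) + 485)² = ((-16 + 32/(-5)) + 485)² = ((-16 + 32*(-⅕)) + 485)² = ((-16 - 32/5) + 485)² = (-112/5 + 485)² = (2313/5)² = 5349969/25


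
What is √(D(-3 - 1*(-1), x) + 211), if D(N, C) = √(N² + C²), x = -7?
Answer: √(211 + √53) ≈ 14.774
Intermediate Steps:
D(N, C) = √(C² + N²)
√(D(-3 - 1*(-1), x) + 211) = √(√((-7)² + (-3 - 1*(-1))²) + 211) = √(√(49 + (-3 + 1)²) + 211) = √(√(49 + (-2)²) + 211) = √(√(49 + 4) + 211) = √(√53 + 211) = √(211 + √53)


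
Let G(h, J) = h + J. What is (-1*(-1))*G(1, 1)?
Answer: 2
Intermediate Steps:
G(h, J) = J + h
(-1*(-1))*G(1, 1) = (-1*(-1))*(1 + 1) = 1*2 = 2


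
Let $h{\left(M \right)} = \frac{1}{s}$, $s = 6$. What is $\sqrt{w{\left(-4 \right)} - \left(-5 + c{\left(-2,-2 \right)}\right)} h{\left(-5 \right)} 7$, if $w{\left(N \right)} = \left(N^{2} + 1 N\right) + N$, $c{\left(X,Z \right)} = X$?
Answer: $\frac{7 \sqrt{15}}{6} \approx 4.5185$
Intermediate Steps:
$h{\left(M \right)} = \frac{1}{6}$
$w{\left(N \right)} = N^{2} + 2 N$ ($w{\left(N \right)} = \left(N^{2} + N\right) + N = \left(N + N^{2}\right) + N = N^{2} + 2 N$)
$\sqrt{w{\left(-4 \right)} - \left(-5 + c{\left(-2,-2 \right)}\right)} h{\left(-5 \right)} 7 = \sqrt{- 4 \left(2 - 4\right) + \left(5 - -2\right)} \frac{1}{6} \cdot 7 = \sqrt{\left(-4\right) \left(-2\right) + \left(5 + 2\right)} \frac{1}{6} \cdot 7 = \sqrt{8 + 7} \cdot \frac{1}{6} \cdot 7 = \sqrt{15} \cdot \frac{1}{6} \cdot 7 = \frac{\sqrt{15}}{6} \cdot 7 = \frac{7 \sqrt{15}}{6}$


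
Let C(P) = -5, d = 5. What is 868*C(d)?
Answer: -4340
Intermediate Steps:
868*C(d) = 868*(-5) = -4340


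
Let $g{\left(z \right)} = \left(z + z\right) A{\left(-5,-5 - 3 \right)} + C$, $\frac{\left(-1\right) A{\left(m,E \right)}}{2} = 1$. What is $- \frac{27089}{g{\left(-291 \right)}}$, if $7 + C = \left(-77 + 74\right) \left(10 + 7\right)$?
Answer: $- \frac{27089}{1106} \approx -24.493$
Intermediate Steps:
$A{\left(m,E \right)} = -2$ ($A{\left(m,E \right)} = \left(-2\right) 1 = -2$)
$C = -58$ ($C = -7 + \left(-77 + 74\right) \left(10 + 7\right) = -7 - 51 = -58$)
$g{\left(z \right)} = -58 - 4 z$ ($g{\left(z \right)} = \left(z + z\right) \left(-2\right) - 58 = 2 z \left(-2\right) - 58 = - 4 z - 58 = -58 - 4 z$)
$- \frac{27089}{g{\left(-291 \right)}} = - \frac{27089}{-58 - -1164} = - \frac{27089}{-58 + 1164} = - \frac{27089}{1106}$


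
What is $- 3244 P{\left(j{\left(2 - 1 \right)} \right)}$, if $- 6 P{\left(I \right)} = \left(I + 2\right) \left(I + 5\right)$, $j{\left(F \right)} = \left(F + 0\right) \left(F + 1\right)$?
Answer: $\frac{45416}{3} \approx 15139.0$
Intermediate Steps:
$j{\left(F \right)} = F \left(1 + F\right)$
$P{\left(I \right)} = - \frac{\left(2 + I\right) \left(5 + I\right)}{6}$ ($P{\left(I \right)} = - \frac{\left(I + 2\right) \left(I + 5\right)}{6} = - \frac{\left(2 + I\right) \left(5 + I\right)}{6}$)
$- 3244 P{\left(j{\left(2 - 1 \right)} \right)} = - 3244 \left(- \frac{5}{3} - \frac{7 \left(2 - 1\right) \left(1 + \left(2 - 1\right)\right)}{6} - \frac{\left(\left(2 - 1\right) \left(1 + \left(2 - 1\right)\right)\right)^{2}}{6}\right) = - 3244 \left(- \frac{5}{3} - \frac{7 \cdot 1 \left(1 + 1\right)}{6} - \frac{\left(1 \left(1 + 1\right)\right)^{2}}{6}\right) = - 3244 \left(- \frac{5}{3} - \frac{7 \cdot 1 \cdot 2}{6} - \frac{\left(1 \cdot 2\right)^{2}}{6}\right) = - 3244 \left(- \frac{5}{3} - \frac{7}{3} - \frac{2^{2}}{6}\right) = - 3244 \left(- \frac{5}{3} - \frac{7}{3} - \frac{2}{3}\right) = \left(-3244\right) \left(- \frac{14}{3}\right) = \frac{45416}{3}$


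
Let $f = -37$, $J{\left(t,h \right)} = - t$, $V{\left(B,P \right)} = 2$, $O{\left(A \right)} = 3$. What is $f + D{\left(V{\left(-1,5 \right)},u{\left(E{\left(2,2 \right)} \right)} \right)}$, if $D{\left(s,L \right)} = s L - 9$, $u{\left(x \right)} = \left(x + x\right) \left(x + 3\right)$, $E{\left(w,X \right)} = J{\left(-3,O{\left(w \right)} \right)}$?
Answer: $26$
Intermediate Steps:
$E{\left(w,X \right)} = 3$ ($E{\left(w,X \right)} = \left(-1\right) \left(-3\right) = 3$)
$u{\left(x \right)} = 2 x \left(3 + x\right)$
$D{\left(s,L \right)} = -9 + L s$ ($D{\left(s,L \right)} = L s - 9 = -9 + L s$)
$f + D{\left(V{\left(-1,5 \right)},u{\left(E{\left(2,2 \right)} \right)} \right)} = -37 - \left(9 - 2 \cdot 3 \left(3 + 3\right) 2\right) = -37 - \left(9 - 2 \cdot 3 \cdot 6 \cdot 2\right) = -37 + \left(-9 + 36 \cdot 2\right) = -37 + \left(-9 + 72\right) = -37 + 63 = 26$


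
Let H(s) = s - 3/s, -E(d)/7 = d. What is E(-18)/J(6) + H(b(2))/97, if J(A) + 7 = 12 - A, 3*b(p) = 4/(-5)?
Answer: -732661/5820 ≈ -125.89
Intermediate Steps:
E(d) = -7*d
b(p) = -4/15 (b(p) = (4/(-5))/3 = (4*(-⅕))/3 = (⅓)*(-⅘) = -4/15)
J(A) = 5 - A (J(A) = -7 + (12 - A) = 5 - A)
E(-18)/J(6) + H(b(2))/97 = (-7*(-18))/(5 - 1*6) + (-4/15 - 3/(-4/15))/97 = 126/(5 - 6) + (-4/15 - 3*(-15/4))*(1/97) = 126/(-1) + (-4/15 + 45/4)*(1/97) = 126*(-1) + (659/60)*(1/97) = -126 + 659/5820 = -732661/5820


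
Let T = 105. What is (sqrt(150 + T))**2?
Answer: 255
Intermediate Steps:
(sqrt(150 + T))**2 = (sqrt(150 + 105))**2 = (sqrt(255))**2 = 255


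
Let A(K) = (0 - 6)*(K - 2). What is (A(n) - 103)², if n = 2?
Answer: 10609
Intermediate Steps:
A(K) = 12 - 6*K (A(K) = -6*(-2 + K) = 12 - 6*K)
(A(n) - 103)² = ((12 - 6*2) - 103)² = ((12 - 12) - 103)² = (0 - 103)² = (-103)² = 10609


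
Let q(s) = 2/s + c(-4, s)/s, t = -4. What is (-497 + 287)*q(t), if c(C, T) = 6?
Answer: 420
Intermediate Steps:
q(s) = 8/s (q(s) = 2/s + 6/s = 8/s)
(-497 + 287)*q(t) = (-497 + 287)*(8/(-4)) = -1680*(-1)/4 = -210*(-2) = 420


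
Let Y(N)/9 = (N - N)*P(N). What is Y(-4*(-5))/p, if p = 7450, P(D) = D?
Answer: 0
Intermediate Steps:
Y(N) = 0 (Y(N) = 9*((N - N)*N) = 9*(0*N) = 9*0 = 0)
Y(-4*(-5))/p = 0/7450 = 0*(1/7450) = 0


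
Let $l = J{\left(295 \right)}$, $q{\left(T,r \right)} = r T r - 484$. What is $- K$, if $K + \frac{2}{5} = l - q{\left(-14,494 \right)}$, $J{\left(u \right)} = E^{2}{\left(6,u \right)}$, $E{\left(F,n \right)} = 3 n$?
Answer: $- \frac{21001063}{5} \approx -4.2002 \cdot 10^{6}$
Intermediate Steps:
$q{\left(T,r \right)} = -484 + T r^{2}$ ($q{\left(T,r \right)} = T r r - 484 = T r^{2} - 484 = -484 + T r^{2}$)
$J{\left(u \right)} = 9 u^{2}$ ($J{\left(u \right)} = \left(3 u\right)^{2} = 9 u^{2}$)
$l = 783225$ ($l = 9 \cdot 295^{2} = 9 \cdot 87025 = 783225$)
$K = \frac{21001063}{5}$ ($K = - \frac{2}{5} + \left(783225 - \left(-484 - 14 \cdot 494^{2}\right)\right) = - \frac{2}{5} + \left(783225 - \left(-484 - 3416504\right)\right) = - \frac{2}{5} + \left(783225 - -3416988\right) = - \frac{2}{5} + \left(783225 + 3416988\right) = - \frac{2}{5} + 4200213 = \frac{21001063}{5} \approx 4.2002 \cdot 10^{6}$)
$- K = \left(-1\right) \frac{21001063}{5} = - \frac{21001063}{5}$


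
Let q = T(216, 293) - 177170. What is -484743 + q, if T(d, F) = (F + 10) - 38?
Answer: -661648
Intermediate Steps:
T(d, F) = -28 + F (T(d, F) = (10 + F) - 38 = -28 + F)
q = -176905 (q = (-28 + 293) - 177170 = 265 - 177170 = -176905)
-484743 + q = -484743 - 176905 = -661648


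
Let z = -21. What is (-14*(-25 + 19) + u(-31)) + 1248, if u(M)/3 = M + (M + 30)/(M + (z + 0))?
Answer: 64431/52 ≈ 1239.1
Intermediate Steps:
u(M) = 3*M + 3*(30 + M)/(-21 + M) (u(M) = 3*(M + (M + 30)/(M + (-21 + 0))) = 3*(M + (30 + M)/(M - 21)) = 3*(M + (30 + M)/(-21 + M)) = 3*M + 3*(30 + M)/(-21 + M))
(-14*(-25 + 19) + u(-31)) + 1248 = (-14*(-25 + 19) + 3*(30 + (-31)² - 20*(-31))/(-21 - 31)) + 1248 = (-14*(-6) + 3*(30 + 961 + 620)/(-52)) + 1248 = (84 + 3*(-1/52)*1611) + 1248 = (84 - 4833/52) + 1248 = -465/52 + 1248 = 64431/52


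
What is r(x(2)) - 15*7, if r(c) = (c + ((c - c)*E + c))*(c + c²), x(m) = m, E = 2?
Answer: -81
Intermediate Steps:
r(c) = 2*c*(c + c²) (r(c) = (c + ((c - c)*2 + c))*(c + c²) = (c + (0*2 + c))*(c + c²) = (c + (0 + c))*(c + c²) = (c + c)*(c + c²) = (2*c)*(c + c²) = 2*c*(c + c²))
r(x(2)) - 15*7 = 2*2²*(1 + 2) - 15*7 = 2*4*3 - 1*105 = 24 - 105 = -81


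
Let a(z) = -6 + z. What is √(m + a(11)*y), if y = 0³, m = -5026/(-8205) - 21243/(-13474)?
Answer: √26756225036259630/110554170 ≈ 1.4796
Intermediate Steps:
m = 242019139/110554170 (m = -5026*(-1/8205) - 21243*(-1/13474) = 5026/8205 + 21243/13474 = 242019139/110554170 ≈ 2.1891)
y = 0
√(m + a(11)*y) = √(242019139/110554170 + (-6 + 11)*0) = √(242019139/110554170 + 5*0) = √(242019139/110554170 + 0) = √(242019139/110554170) = √26756225036259630/110554170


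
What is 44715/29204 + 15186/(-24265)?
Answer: 641517531/708635060 ≈ 0.90529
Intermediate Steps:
44715/29204 + 15186/(-24265) = 44715*(1/29204) + 15186*(-1/24265) = 44715/29204 - 15186/24265 = 641517531/708635060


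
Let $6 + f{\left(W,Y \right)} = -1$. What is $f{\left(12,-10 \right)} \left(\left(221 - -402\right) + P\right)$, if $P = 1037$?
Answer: $-11620$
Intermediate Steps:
$f{\left(W,Y \right)} = -7$ ($f{\left(W,Y \right)} = -6 - 1 = -7$)
$f{\left(12,-10 \right)} \left(\left(221 - -402\right) + P\right) = - 7 \left(\left(221 - -402\right) + 1037\right) = - 7 \left(\left(221 + 402\right) + 1037\right) = - 7 \left(623 + 1037\right) = \left(-7\right) 1660 = -11620$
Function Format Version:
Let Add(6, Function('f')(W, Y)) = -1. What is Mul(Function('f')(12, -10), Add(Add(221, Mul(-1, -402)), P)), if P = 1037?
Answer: -11620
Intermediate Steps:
Function('f')(W, Y) = -7 (Function('f')(W, Y) = Add(-6, -1) = -7)
Mul(Function('f')(12, -10), Add(Add(221, Mul(-1, -402)), P)) = Mul(-7, Add(Add(221, Mul(-1, -402)), 1037)) = Mul(-7, Add(Add(221, 402), 1037)) = Mul(-7, Add(623, 1037)) = Mul(-7, 1660) = -11620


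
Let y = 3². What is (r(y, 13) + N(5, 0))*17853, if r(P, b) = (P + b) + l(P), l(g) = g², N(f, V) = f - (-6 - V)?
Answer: 2035242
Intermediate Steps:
y = 9
N(f, V) = 6 + V + f (N(f, V) = f + (6 + V) = 6 + V + f)
r(P, b) = P + b + P² (r(P, b) = (P + b) + P² = P + b + P²)
(r(y, 13) + N(5, 0))*17853 = ((9 + 13 + 9²) + (6 + 0 + 5))*17853 = ((9 + 13 + 81) + 11)*17853 = (103 + 11)*17853 = 114*17853 = 2035242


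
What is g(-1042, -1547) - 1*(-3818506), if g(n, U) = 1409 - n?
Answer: 3820957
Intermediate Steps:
g(-1042, -1547) - 1*(-3818506) = (1409 - 1*(-1042)) - 1*(-3818506) = (1409 + 1042) + 3818506 = 2451 + 3818506 = 3820957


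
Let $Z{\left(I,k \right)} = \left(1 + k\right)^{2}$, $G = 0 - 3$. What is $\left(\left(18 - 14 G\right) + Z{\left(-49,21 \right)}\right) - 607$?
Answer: $-63$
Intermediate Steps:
$G = -3$ ($G = 0 - 3 = -3$)
$\left(\left(18 - 14 G\right) + Z{\left(-49,21 \right)}\right) - 607 = \left(\left(18 - -42\right) + \left(1 + 21\right)^{2}\right) - 607 = \left(\left(18 + 42\right) + 22^{2}\right) - 607 = \left(60 + 484\right) - 607 = 544 - 607 = -63$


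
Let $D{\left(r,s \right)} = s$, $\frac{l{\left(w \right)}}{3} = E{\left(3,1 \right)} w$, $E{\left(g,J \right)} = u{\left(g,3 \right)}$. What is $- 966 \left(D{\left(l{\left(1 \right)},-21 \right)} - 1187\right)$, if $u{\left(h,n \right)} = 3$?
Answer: $1166928$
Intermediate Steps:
$E{\left(g,J \right)} = 3$
$l{\left(w \right)} = 9 w$ ($l{\left(w \right)} = 3 \cdot 3 w = 9 w$)
$- 966 \left(D{\left(l{\left(1 \right)},-21 \right)} - 1187\right) = - 966 \left(-21 - 1187\right) = \left(-966\right) \left(-1208\right) = 1166928$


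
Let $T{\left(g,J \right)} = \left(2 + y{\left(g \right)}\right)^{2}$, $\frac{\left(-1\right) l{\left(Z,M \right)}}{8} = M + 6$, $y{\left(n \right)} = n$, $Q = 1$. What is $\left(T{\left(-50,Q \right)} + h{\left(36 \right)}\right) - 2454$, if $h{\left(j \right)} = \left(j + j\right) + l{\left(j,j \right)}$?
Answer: $-414$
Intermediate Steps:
$l{\left(Z,M \right)} = -48 - 8 M$ ($l{\left(Z,M \right)} = - 8 \left(M + 6\right) = - 8 \left(6 + M\right) = -48 - 8 M$)
$T{\left(g,J \right)} = \left(2 + g\right)^{2}$
$h{\left(j \right)} = -48 - 6 j$ ($h{\left(j \right)} = \left(j + j\right) - \left(48 + 8 j\right) = 2 j - \left(48 + 8 j\right) = -48 - 6 j$)
$\left(T{\left(-50,Q \right)} + h{\left(36 \right)}\right) - 2454 = \left(\left(2 - 50\right)^{2} - 264\right) - 2454 = \left(\left(-48\right)^{2} - 264\right) - 2454 = \left(2304 - 264\right) - 2454 = 2040 - 2454 = -414$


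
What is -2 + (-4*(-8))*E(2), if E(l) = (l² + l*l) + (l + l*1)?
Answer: 382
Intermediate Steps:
E(l) = 2*l + 2*l² (E(l) = (l² + l²) + (l + l) = 2*l² + 2*l = 2*l + 2*l²)
-2 + (-4*(-8))*E(2) = -2 + (-4*(-8))*(2*2*(1 + 2)) = -2 + 32*(2*2*3) = -2 + 32*12 = -2 + 384 = 382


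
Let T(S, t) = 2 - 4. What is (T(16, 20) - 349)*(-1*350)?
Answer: 122850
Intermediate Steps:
T(S, t) = -2
(T(16, 20) - 349)*(-1*350) = (-2 - 349)*(-1*350) = -351*(-350) = 122850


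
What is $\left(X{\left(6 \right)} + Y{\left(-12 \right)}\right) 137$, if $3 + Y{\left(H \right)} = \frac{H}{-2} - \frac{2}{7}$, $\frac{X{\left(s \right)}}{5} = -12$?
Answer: $- \frac{54937}{7} \approx -7848.1$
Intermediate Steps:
$X{\left(s \right)} = -60$ ($X{\left(s \right)} = 5 \left(-12\right) = -60$)
$Y{\left(H \right)} = - \frac{23}{7} - \frac{H}{2}$ ($Y{\left(H \right)} = -3 + \left(\frac{H}{-2} - \frac{2}{7}\right) = -3 + \left(H \left(- \frac{1}{2}\right) - \frac{2}{7}\right) = -3 - \left(\frac{2}{7} + \frac{H}{2}\right) = - \frac{23}{7} - \frac{H}{2}$)
$\left(X{\left(6 \right)} + Y{\left(-12 \right)}\right) 137 = \left(-60 - - \frac{19}{7}\right) 137 = \left(-60 + \left(- \frac{23}{7} + 6\right)\right) 137 = \left(-60 + \frac{19}{7}\right) 137 = \left(- \frac{401}{7}\right) 137 = - \frac{54937}{7}$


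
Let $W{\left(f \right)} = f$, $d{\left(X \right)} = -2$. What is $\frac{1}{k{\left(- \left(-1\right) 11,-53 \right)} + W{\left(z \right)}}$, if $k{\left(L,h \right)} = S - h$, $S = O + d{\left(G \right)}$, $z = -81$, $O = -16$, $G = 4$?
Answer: $- \frac{1}{46} \approx -0.021739$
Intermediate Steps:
$S = -18$ ($S = -16 - 2 = -18$)
$k{\left(L,h \right)} = -18 - h$
$\frac{1}{k{\left(- \left(-1\right) 11,-53 \right)} + W{\left(z \right)}} = \frac{1}{\left(-18 - -53\right) - 81} = \frac{1}{\left(-18 + 53\right) - 81} = \frac{1}{35 - 81} = \frac{1}{-46} = - \frac{1}{46}$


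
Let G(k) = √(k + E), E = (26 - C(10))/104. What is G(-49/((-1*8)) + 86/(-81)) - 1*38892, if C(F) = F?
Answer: -38892 + √1142674/468 ≈ -38890.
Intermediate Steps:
E = 2/13 (E = (26 - 1*10)/104 = (26 - 10)*(1/104) = 16*(1/104) = 2/13 ≈ 0.15385)
G(k) = √(2/13 + k) (G(k) = √(k + 2/13) = √(2/13 + k))
G(-49/((-1*8)) + 86/(-81)) - 1*38892 = √(26 + 169*(-49/((-1*8)) + 86/(-81)))/13 - 1*38892 = √(26 + 169*(-49/(-8) + 86*(-1/81)))/13 - 38892 = √(26 + 169*(-49*(-⅛) - 86/81))/13 - 38892 = √(26 + 169*(49/8 - 86/81))/13 - 38892 = √(26 + 169*(3281/648))/13 - 38892 = √(26 + 554489/648)/13 - 38892 = √(571337/648)/13 - 38892 = (√1142674/36)/13 - 38892 = √1142674/468 - 38892 = -38892 + √1142674/468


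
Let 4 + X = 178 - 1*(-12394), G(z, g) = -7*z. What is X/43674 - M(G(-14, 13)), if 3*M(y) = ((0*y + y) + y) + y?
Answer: -2133742/21837 ≈ -97.712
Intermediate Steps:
X = 12568 (X = -4 + (178 - 1*(-12394)) = -4 + (178 + 12394) = -4 + 12572 = 12568)
M(y) = y (M(y) = (((0*y + y) + y) + y)/3 = (((0 + y) + y) + y)/3 = ((y + y) + y)/3 = (2*y + y)/3 = (3*y)/3 = y)
X/43674 - M(G(-14, 13)) = 12568/43674 - (-7)*(-14) = 12568*(1/43674) - 1*98 = 6284/21837 - 98 = -2133742/21837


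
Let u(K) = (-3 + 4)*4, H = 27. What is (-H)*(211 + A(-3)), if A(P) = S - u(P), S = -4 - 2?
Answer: -5427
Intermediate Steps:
u(K) = 4 (u(K) = 1*4 = 4)
S = -6
A(P) = -10 (A(P) = -6 - 1*4 = -6 - 4 = -10)
(-H)*(211 + A(-3)) = (-1*27)*(211 - 10) = -27*201 = -5427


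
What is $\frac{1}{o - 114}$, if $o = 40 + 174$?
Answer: $\frac{1}{100} \approx 0.01$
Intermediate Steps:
$o = 214$
$\frac{1}{o - 114} = \frac{1}{214 - 114} = \frac{1}{100}$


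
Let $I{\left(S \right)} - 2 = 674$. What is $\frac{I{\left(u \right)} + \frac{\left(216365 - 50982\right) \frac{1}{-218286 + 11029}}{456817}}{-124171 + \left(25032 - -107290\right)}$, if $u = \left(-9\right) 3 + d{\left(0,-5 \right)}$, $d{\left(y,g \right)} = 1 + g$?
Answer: $\frac{21334226669887}{257241541472773} \approx 0.082935$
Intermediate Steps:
$u = -31$ ($u = \left(-9\right) 3 + \left(1 - 5\right) = -27 - 4 = -31$)
$I{\left(S \right)} = 676$ ($I{\left(S \right)} = 2 + 674 = 676$)
$\frac{I{\left(u \right)} + \frac{\left(216365 - 50982\right) \frac{1}{-218286 + 11029}}{456817}}{-124171 + \left(25032 - -107290\right)} = \frac{676 + \frac{\left(216365 - 50982\right) \frac{1}{-218286 + 11029}}{456817}}{-124171 + \left(25032 - -107290\right)} = \frac{676 + \frac{165383}{-207257} \cdot \frac{1}{456817}}{-124171 + \left(25032 + 107290\right)} = \frac{676 + 165383 \left(- \frac{1}{207257}\right) \frac{1}{456817}}{-124171 + 132322} = \frac{676 - \frac{165383}{94678520969}}{8151} = \left(676 - \frac{165383}{94678520969}\right) \frac{1}{8151} = \frac{64002680009661}{94678520969} \cdot \frac{1}{8151} = \frac{21334226669887}{257241541472773}$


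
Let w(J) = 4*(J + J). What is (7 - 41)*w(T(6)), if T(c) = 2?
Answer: -544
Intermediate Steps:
w(J) = 8*J (w(J) = 4*(2*J) = 8*J)
(7 - 41)*w(T(6)) = (7 - 41)*(8*2) = -34*16 = -544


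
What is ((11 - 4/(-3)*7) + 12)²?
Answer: 9409/9 ≈ 1045.4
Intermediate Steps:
((11 - 4/(-3)*7) + 12)² = ((11 - 4*(-⅓)*7) + 12)² = ((11 + (4/3)*7) + 12)² = ((11 + 28/3) + 12)² = (61/3 + 12)² = (97/3)² = 9409/9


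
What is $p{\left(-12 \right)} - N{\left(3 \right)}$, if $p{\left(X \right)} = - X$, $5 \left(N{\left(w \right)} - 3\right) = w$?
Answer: $\frac{42}{5} \approx 8.4$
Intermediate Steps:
$N{\left(w \right)} = 3 + \frac{w}{5}$
$p{\left(-12 \right)} - N{\left(3 \right)} = \left(-1\right) \left(-12\right) - \left(3 + \frac{1}{5} \cdot 3\right) = 12 - \left(3 + \frac{3}{5}\right) = 12 - \frac{18}{5} = \frac{42}{5}$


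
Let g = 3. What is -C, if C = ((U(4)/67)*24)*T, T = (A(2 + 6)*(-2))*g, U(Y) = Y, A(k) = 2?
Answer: 1152/67 ≈ 17.194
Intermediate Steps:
T = -12 (T = (2*(-2))*3 = -4*3 = -12)
C = -1152/67 (C = ((4/67)*24)*(-12) = (96/67)*(-12) = -1152/67 ≈ -17.194)
-C = -1*(-1152/67) = 1152/67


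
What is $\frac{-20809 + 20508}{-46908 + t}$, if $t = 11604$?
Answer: $\frac{301}{35304} \approx 0.0085259$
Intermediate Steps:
$\frac{-20809 + 20508}{-46908 + t} = \frac{-20809 + 20508}{-46908 + 11604} = - \frac{301}{-35304} = \left(-301\right) \left(- \frac{1}{35304}\right) = \frac{301}{35304}$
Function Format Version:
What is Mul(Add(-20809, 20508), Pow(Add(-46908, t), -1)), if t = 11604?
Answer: Rational(301, 35304) ≈ 0.0085259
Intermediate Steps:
Mul(Add(-20809, 20508), Pow(Add(-46908, t), -1)) = Mul(Add(-20809, 20508), Pow(Add(-46908, 11604), -1)) = Mul(-301, Pow(-35304, -1)) = Mul(-301, Rational(-1, 35304)) = Rational(301, 35304)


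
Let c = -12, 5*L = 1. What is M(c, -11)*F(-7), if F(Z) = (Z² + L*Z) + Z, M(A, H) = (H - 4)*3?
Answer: -1827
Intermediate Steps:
L = ⅕ (L = (⅕)*1 = ⅕ ≈ 0.20000)
M(A, H) = -12 + 3*H (M(A, H) = (-4 + H)*3 = -12 + 3*H)
F(Z) = Z² + 6*Z/5 (F(Z) = (Z² + Z/5) + Z = Z² + 6*Z/5)
M(c, -11)*F(-7) = (-12 + 3*(-11))*((⅕)*(-7)*(6 + 5*(-7))) = (-12 - 33)*((⅕)*(-7)*(6 - 35)) = -9*(-7)*(-29) = -45*203/5 = -1827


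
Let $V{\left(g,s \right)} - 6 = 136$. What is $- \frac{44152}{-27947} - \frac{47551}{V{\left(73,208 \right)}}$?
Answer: $- \frac{1322638213}{3968474} \approx -333.29$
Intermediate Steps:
$V{\left(g,s \right)} = 142$ ($V{\left(g,s \right)} = 6 + 136 = 142$)
$- \frac{44152}{-27947} - \frac{47551}{V{\left(73,208 \right)}} = - \frac{44152}{-27947} - \frac{47551}{142} = \left(-44152\right) \left(- \frac{1}{27947}\right) - \frac{47551}{142} = \frac{44152}{27947} - \frac{47551}{142} = - \frac{1322638213}{3968474}$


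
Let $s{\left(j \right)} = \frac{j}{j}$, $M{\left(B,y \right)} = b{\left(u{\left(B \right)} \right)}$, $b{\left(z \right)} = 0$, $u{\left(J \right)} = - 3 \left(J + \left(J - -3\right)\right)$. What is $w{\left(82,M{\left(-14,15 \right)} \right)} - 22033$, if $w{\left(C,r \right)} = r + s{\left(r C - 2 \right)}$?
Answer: $-22032$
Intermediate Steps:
$u{\left(J \right)} = -9 - 6 J$ ($u{\left(J \right)} = - 3 \left(J + \left(J + 3\right)\right) = - 3 \left(J + \left(3 + J\right)\right) = - 3 \left(3 + 2 J\right) = -9 - 6 J$)
$M{\left(B,y \right)} = 0$
$s{\left(j \right)} = 1$
$w{\left(C,r \right)} = 1 + r$ ($w{\left(C,r \right)} = r + 1 = 1 + r$)
$w{\left(82,M{\left(-14,15 \right)} \right)} - 22033 = \left(1 + 0\right) - 22033 = 1 - 22033 = -22032$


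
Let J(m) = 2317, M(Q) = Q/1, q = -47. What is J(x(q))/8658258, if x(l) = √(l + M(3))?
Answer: 331/1236894 ≈ 0.00026761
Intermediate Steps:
M(Q) = Q (M(Q) = Q*1 = Q)
x(l) = √(3 + l) (x(l) = √(l + 3) = √(3 + l))
J(x(q))/8658258 = 2317/8658258 = 2317*(1/8658258) = 331/1236894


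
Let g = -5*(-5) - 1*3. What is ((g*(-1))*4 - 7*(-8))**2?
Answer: 1024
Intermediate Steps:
g = 22 (g = 25 - 3 = 22)
((g*(-1))*4 - 7*(-8))**2 = ((22*(-1))*4 - 7*(-8))**2 = (-22*4 + 56)**2 = (-88 + 56)**2 = (-32)**2 = 1024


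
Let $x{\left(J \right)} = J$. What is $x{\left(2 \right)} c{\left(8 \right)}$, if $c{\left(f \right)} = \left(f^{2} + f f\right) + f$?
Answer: $272$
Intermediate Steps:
$c{\left(f \right)} = f + 2 f^{2}$ ($c{\left(f \right)} = \left(f^{2} + f^{2}\right) + f = 2 f^{2} + f = f + 2 f^{2}$)
$x{\left(2 \right)} c{\left(8 \right)} = 2 \cdot 8 \left(1 + 2 \cdot 8\right) = 2 \cdot 8 \left(1 + 16\right) = 2 \cdot 8 \cdot 17 = 2 \cdot 136 = 272$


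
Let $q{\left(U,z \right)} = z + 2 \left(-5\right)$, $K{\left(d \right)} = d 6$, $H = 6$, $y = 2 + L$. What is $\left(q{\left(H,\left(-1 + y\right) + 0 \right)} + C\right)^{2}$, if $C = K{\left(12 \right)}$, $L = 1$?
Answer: $4096$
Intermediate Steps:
$y = 3$ ($y = 2 + 1 = 3$)
$K{\left(d \right)} = 6 d$
$C = 72$ ($C = 6 \cdot 12 = 72$)
$q{\left(U,z \right)} = -10 + z$ ($q{\left(U,z \right)} = z - 10 = -10 + z$)
$\left(q{\left(H,\left(-1 + y\right) + 0 \right)} + C\right)^{2} = \left(\left(-10 + \left(\left(-1 + 3\right) + 0\right)\right) + 72\right)^{2} = \left(\left(-10 + \left(2 + 0\right)\right) + 72\right)^{2} = \left(\left(-10 + 2\right) + 72\right)^{2} = \left(-8 + 72\right)^{2} = 64^{2} = 4096$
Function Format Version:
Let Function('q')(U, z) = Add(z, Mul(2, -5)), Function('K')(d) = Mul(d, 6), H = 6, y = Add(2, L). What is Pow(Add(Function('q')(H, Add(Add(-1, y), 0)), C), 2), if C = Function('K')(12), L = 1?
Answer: 4096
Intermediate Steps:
y = 3 (y = Add(2, 1) = 3)
Function('K')(d) = Mul(6, d)
C = 72 (C = Mul(6, 12) = 72)
Function('q')(U, z) = Add(-10, z) (Function('q')(U, z) = Add(z, -10) = Add(-10, z))
Pow(Add(Function('q')(H, Add(Add(-1, y), 0)), C), 2) = Pow(Add(Add(-10, Add(Add(-1, 3), 0)), 72), 2) = Pow(Add(Add(-10, Add(2, 0)), 72), 2) = Pow(Add(Add(-10, 2), 72), 2) = Pow(Add(-8, 72), 2) = Pow(64, 2) = 4096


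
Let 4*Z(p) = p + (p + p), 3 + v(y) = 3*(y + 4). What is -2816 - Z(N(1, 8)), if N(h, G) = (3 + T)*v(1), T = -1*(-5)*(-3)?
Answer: -2708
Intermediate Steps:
T = -15 (T = 5*(-3) = -15)
v(y) = 9 + 3*y (v(y) = -3 + 3*(y + 4) = -3 + 3*(4 + y) = -3 + (12 + 3*y) = 9 + 3*y)
N(h, G) = -144 (N(h, G) = (3 - 15)*(9 + 3*1) = -12*(9 + 3) = -12*12 = -144)
Z(p) = 3*p/4 (Z(p) = (p + (p + p))/4 = (p + 2*p)/4 = (3*p)/4 = 3*p/4)
-2816 - Z(N(1, 8)) = -2816 - 3*(-144)/4 = -2816 - 1*(-108) = -2816 + 108 = -2708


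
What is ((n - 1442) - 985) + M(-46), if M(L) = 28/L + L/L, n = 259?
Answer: -49855/23 ≈ -2167.6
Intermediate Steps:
M(L) = 1 + 28/L (M(L) = 28/L + 1 = 1 + 28/L)
((n - 1442) - 985) + M(-46) = ((259 - 1442) - 985) + (28 - 46)/(-46) = (-1183 - 985) - 1/46*(-18) = -2168 + 9/23 = -49855/23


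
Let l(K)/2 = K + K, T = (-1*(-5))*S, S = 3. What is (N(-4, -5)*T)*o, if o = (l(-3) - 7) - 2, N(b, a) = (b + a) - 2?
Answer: 3465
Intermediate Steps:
N(b, a) = -2 + a + b (N(b, a) = (a + b) - 2 = -2 + a + b)
T = 15 (T = -1*(-5)*3 = 5*3 = 15)
l(K) = 4*K (l(K) = 2*(K + K) = 2*(2*K) = 4*K)
o = -21 (o = (4*(-3) - 7) - 2 = (-12 - 7) - 2 = -19 - 2 = -21)
(N(-4, -5)*T)*o = ((-2 - 5 - 4)*15)*(-21) = -11*15*(-21) = -165*(-21) = 3465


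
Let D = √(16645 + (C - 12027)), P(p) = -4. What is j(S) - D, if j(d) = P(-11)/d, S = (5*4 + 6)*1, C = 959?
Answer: -2/13 - 13*√33 ≈ -74.833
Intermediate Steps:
S = 26 (S = (20 + 6)*1 = 26*1 = 26)
j(d) = -4/d
D = 13*√33 (D = √(16645 + (959 - 12027)) = √(16645 - 11068) = √5577 = 13*√33 ≈ 74.679)
j(S) - D = -4/26 - 13*√33 = -4*1/26 - 13*√33 = -2/13 - 13*√33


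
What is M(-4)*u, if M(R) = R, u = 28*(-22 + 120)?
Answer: -10976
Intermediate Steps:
u = 2744 (u = 28*98 = 2744)
M(-4)*u = -4*2744 = -10976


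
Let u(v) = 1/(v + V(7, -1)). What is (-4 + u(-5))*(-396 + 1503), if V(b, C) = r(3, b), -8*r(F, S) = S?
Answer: -216972/47 ≈ -4616.4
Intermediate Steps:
r(F, S) = -S/8
V(b, C) = -b/8
u(v) = 1/(-7/8 + v) (u(v) = 1/(v - ⅛*7) = 1/(v - 7/8) = 1/(-7/8 + v))
(-4 + u(-5))*(-396 + 1503) = (-4 + 8/(-7 + 8*(-5)))*(-396 + 1503) = (-4 + 8/(-7 - 40))*1107 = (-4 + 8/(-47))*1107 = (-4 + 8*(-1/47))*1107 = (-4 - 8/47)*1107 = -196/47*1107 = -216972/47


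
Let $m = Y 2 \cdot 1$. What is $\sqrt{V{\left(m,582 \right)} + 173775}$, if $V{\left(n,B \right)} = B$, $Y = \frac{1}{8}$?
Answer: $3 \sqrt{19373} \approx 417.56$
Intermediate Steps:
$Y = \frac{1}{8} \approx 0.125$
$m = \frac{1}{4}$ ($m = \frac{1}{8} \cdot 2 \cdot 1 = \frac{1}{4} \cdot 1 = \frac{1}{4} \approx 0.25$)
$\sqrt{V{\left(m,582 \right)} + 173775} = \sqrt{582 + 173775} = \sqrt{174357} = 3 \sqrt{19373}$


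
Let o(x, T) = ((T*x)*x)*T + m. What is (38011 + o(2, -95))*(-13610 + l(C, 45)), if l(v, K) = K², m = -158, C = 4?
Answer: -856745505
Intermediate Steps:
o(x, T) = -158 + T²*x² (o(x, T) = ((T*x)*x)*T - 158 = (T*x²)*T - 158 = T²*x² - 158 = -158 + T²*x²)
(38011 + o(2, -95))*(-13610 + l(C, 45)) = (38011 + (-158 + (-95)²*2²))*(-13610 + 45²) = (38011 + (-158 + 9025*4))*(-13610 + 2025) = (38011 + (-158 + 36100))*(-11585) = (38011 + 35942)*(-11585) = 73953*(-11585) = -856745505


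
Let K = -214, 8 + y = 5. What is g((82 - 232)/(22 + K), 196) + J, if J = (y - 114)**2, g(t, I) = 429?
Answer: 14118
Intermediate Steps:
y = -3 (y = -8 + 5 = -3)
J = 13689 (J = (-3 - 114)**2 = (-117)**2 = 13689)
g((82 - 232)/(22 + K), 196) + J = 429 + 13689 = 14118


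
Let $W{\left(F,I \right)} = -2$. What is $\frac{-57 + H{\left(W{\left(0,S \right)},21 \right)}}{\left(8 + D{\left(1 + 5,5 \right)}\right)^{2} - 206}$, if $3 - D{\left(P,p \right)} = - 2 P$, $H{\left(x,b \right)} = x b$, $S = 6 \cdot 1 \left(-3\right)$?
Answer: $- \frac{99}{323} \approx -0.3065$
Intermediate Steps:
$S = -18$ ($S = 6 \left(-3\right) = -18$)
$H{\left(x,b \right)} = b x$
$D{\left(P,p \right)} = 3 + 2 P$ ($D{\left(P,p \right)} = 3 - - 2 P = 3 + 2 P$)
$\frac{-57 + H{\left(W{\left(0,S \right)},21 \right)}}{\left(8 + D{\left(1 + 5,5 \right)}\right)^{2} - 206} = \frac{-57 + 21 \left(-2\right)}{\left(8 + \left(3 + 2 \left(1 + 5\right)\right)\right)^{2} - 206} = \frac{-57 - 42}{\left(8 + \left(3 + 2 \cdot 6\right)\right)^{2} - 206} = - \frac{99}{\left(8 + \left(3 + 12\right)\right)^{2} - 206} = - \frac{99}{\left(8 + 15\right)^{2} - 206} = - \frac{99}{23^{2} - 206} = - \frac{99}{529 - 206} = - \frac{99}{323}$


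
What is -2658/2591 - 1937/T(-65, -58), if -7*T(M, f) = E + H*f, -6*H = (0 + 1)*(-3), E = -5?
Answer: -35221741/88094 ≈ -399.82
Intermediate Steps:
H = ½ (H = -(0 + 1)*(-3)/6 = -(-3)/6 = -⅙*(-3) = ½ ≈ 0.50000)
T(M, f) = 5/7 - f/14 (T(M, f) = -(-5 + f/2)/7 = 5/7 - f/14)
-2658/2591 - 1937/T(-65, -58) = -2658/2591 - 1937/(5/7 - 1/14*(-58)) = -2658*1/2591 - 1937/(5/7 + 29/7) = -2658/2591 - 1937/34/7 = -2658/2591 - 1937*7/34 = -2658/2591 - 13559/34 = -35221741/88094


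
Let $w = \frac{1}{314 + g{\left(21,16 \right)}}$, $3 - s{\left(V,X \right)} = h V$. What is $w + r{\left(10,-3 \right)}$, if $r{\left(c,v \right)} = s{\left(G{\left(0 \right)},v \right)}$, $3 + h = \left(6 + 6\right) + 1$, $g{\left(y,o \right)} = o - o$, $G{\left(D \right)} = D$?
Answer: $\frac{943}{314} \approx 3.0032$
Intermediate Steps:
$g{\left(y,o \right)} = 0$
$h = 10$ ($h = -3 + \left(\left(6 + 6\right) + 1\right) = -3 + \left(12 + 1\right) = -3 + 13 = 10$)
$s{\left(V,X \right)} = 3 - 10 V$
$r{\left(c,v \right)} = 3$ ($r{\left(c,v \right)} = 3 - 0 = 3 + 0 = 3$)
$w = \frac{1}{314}$ ($w = \frac{1}{314 + 0} = \frac{1}{314} \approx 0.0031847$)
$w + r{\left(10,-3 \right)} = \frac{1}{314} + 3 = \frac{943}{314}$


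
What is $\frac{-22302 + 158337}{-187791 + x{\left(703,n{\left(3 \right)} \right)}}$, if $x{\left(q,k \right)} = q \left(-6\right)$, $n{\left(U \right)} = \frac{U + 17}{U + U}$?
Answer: $- \frac{45345}{64003} \approx -0.70848$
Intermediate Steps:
$n{\left(U \right)} = \frac{17 + U}{2 U}$
$x{\left(q,k \right)} = - 6 q$
$\frac{-22302 + 158337}{-187791 + x{\left(703,n{\left(3 \right)} \right)}} = \frac{-22302 + 158337}{-187791 - 4218} = \frac{136035}{-187791 - 4218} = \frac{136035}{-192009} = 136035 \left(- \frac{1}{192009}\right) = - \frac{45345}{64003}$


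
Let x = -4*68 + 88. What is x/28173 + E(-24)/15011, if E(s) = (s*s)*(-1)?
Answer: -18989672/422904903 ≈ -0.044903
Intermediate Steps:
x = -184 (x = -272 + 88 = -184)
E(s) = -s² (E(s) = s²*(-1) = -s²)
x/28173 + E(-24)/15011 = -184/28173 - 1*(-24)²/15011 = -184*1/28173 - 1*576*(1/15011) = -184/28173 - 576*1/15011 = -184/28173 - 576/15011 = -18989672/422904903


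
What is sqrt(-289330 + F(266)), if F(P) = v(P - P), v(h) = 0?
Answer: I*sqrt(289330) ≈ 537.89*I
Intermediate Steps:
F(P) = 0
sqrt(-289330 + F(266)) = sqrt(-289330 + 0) = sqrt(-289330) = I*sqrt(289330)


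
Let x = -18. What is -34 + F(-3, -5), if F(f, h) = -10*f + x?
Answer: -22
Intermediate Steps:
F(f, h) = -18 - 10*f (F(f, h) = -10*f - 18 = -18 - 10*f)
-34 + F(-3, -5) = -34 + (-18 - 10*(-3)) = -34 + (-18 + 30) = -34 + 12 = -22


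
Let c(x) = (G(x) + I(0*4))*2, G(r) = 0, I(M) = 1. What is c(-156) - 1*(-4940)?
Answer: 4942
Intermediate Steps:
c(x) = 2 (c(x) = (0 + 1)*2 = 1*2 = 2)
c(-156) - 1*(-4940) = 2 - 1*(-4940) = 2 + 4940 = 4942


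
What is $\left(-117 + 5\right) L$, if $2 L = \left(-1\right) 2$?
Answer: $112$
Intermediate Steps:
$L = -1$ ($L = \frac{\left(-1\right) 2}{2} = \frac{1}{2} \left(-2\right) = -1$)
$\left(-117 + 5\right) L = \left(-117 + 5\right) \left(-1\right) = \left(-112\right) \left(-1\right) = 112$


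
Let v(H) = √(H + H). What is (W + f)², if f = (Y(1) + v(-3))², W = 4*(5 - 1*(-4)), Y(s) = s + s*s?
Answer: 1060 + 272*I*√6 ≈ 1060.0 + 666.26*I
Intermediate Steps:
v(H) = √2*√H (v(H) = √(2*H) = √2*√H)
Y(s) = s + s²
W = 36 (W = 4*(5 + 4) = 4*9 = 36)
f = (2 + I*√6)² (f = (1*(1 + 1) + √2*√(-3))² = (1*2 + √2*(I*√3))² = (2 + I*√6)² ≈ -2.0 + 9.798*I)
(W + f)² = (36 + (2 + I*√6)²)²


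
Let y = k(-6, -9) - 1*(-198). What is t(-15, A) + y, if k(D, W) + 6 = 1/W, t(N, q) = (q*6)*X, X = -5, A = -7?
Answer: 3617/9 ≈ 401.89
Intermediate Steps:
t(N, q) = -30*q (t(N, q) = (q*6)*(-5) = (6*q)*(-5) = -30*q)
k(D, W) = -6 + 1/W
y = 1727/9 (y = (-6 + 1/(-9)) - 1*(-198) = (-6 - ⅑) + 198 = -55/9 + 198 = 1727/9 ≈ 191.89)
t(-15, A) + y = -30*(-7) + 1727/9 = 210 + 1727/9 = 3617/9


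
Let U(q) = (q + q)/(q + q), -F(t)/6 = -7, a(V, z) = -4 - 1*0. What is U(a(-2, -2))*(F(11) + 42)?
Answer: 84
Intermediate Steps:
a(V, z) = -4 (a(V, z) = -4 + 0 = -4)
F(t) = 42 (F(t) = -6*(-7) = 42)
U(q) = 1 (U(q) = (2*q)/((2*q)) = (2*q)*(1/(2*q)) = 1)
U(a(-2, -2))*(F(11) + 42) = 1*(42 + 42) = 1*84 = 84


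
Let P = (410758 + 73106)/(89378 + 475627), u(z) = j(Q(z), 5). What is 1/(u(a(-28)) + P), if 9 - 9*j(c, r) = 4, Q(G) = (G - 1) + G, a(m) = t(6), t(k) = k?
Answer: 1695015/2393267 ≈ 0.70824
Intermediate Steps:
a(m) = 6
Q(G) = -1 + 2*G (Q(G) = (-1 + G) + G = -1 + 2*G)
j(c, r) = 5/9 (j(c, r) = 1 - ⅑*4 = 1 - 4/9 = 5/9)
u(z) = 5/9
P = 161288/188335 (P = 483864/565005 = 483864*(1/565005) = 161288/188335 ≈ 0.85639)
1/(u(a(-28)) + P) = 1/(5/9 + 161288/188335) = 1/(2393267/1695015) = 1695015/2393267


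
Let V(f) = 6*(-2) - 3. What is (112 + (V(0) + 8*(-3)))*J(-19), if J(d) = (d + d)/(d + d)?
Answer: 73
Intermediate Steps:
V(f) = -15 (V(f) = -12 - 3 = -15)
J(d) = 1 (J(d) = (2*d)/((2*d)) = (2*d)*(1/(2*d)) = 1)
(112 + (V(0) + 8*(-3)))*J(-19) = (112 + (-15 + 8*(-3)))*1 = (112 + (-15 - 24))*1 = (112 - 39)*1 = 73*1 = 73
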